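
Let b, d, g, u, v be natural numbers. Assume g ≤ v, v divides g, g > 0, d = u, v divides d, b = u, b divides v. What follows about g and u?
g = u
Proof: Since v divides g and g > 0, v ≤ g. Since g ≤ v, g = v. From d = u and v divides d, v divides u. From b = u and b divides v, u divides v. v divides u, so v = u. Since g = v, g = u.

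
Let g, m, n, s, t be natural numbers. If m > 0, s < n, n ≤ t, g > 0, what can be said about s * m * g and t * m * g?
s * m * g < t * m * g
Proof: From s < n and n ≤ t, s < t. From m > 0, s * m < t * m. Since g > 0, s * m * g < t * m * g.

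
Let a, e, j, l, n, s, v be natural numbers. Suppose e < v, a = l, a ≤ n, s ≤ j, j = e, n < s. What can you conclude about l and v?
l < v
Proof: a ≤ n and n < s, thus a < s. Since j = e and s ≤ j, s ≤ e. Because e < v, s < v. a < s, so a < v. Since a = l, l < v.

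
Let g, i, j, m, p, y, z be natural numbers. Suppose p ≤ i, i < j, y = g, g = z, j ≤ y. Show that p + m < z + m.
p ≤ i and i < j, therefore p < j. y = g and g = z, thus y = z. j ≤ y, so j ≤ z. From p < j, p < z. Then p + m < z + m.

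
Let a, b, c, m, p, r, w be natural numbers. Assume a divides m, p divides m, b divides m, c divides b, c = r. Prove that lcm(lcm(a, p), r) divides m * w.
a divides m and p divides m, therefore lcm(a, p) divides m. c divides b and b divides m, therefore c divides m. c = r, so r divides m. Because lcm(a, p) divides m, lcm(lcm(a, p), r) divides m. Then lcm(lcm(a, p), r) divides m * w.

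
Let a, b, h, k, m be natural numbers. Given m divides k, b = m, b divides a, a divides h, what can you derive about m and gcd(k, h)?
m divides gcd(k, h)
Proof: Because b divides a and a divides h, b divides h. Since b = m, m divides h. m divides k, so m divides gcd(k, h).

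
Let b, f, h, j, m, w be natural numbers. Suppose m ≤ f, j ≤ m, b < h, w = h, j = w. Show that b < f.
Since j = w and w = h, j = h. j ≤ m, so h ≤ m. Since b < h, b < m. m ≤ f, so b < f.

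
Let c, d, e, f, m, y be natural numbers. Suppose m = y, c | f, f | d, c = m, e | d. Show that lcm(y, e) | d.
c = m and m = y, therefore c = y. Because c | f and f | d, c | d. Since c = y, y | d. From e | d, lcm(y, e) | d.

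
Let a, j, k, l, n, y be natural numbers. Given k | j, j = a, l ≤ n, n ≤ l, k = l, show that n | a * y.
l ≤ n and n ≤ l, hence l = n. Since k = l, k = n. Because j = a and k | j, k | a. k = n, so n | a. Then n | a * y.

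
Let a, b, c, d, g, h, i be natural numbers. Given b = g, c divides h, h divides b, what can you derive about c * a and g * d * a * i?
c * a divides g * d * a * i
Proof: b = g and h divides b, so h divides g. Since c divides h, c divides g. Then c divides g * d. Then c * a divides g * d * a. Then c * a divides g * d * a * i.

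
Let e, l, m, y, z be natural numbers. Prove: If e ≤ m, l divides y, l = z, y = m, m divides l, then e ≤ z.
y = m and l divides y, thus l divides m. Because m divides l, m = l. l = z, so m = z. Since e ≤ m, e ≤ z.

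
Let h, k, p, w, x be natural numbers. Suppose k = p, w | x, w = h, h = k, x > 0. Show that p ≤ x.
Since w = h and h = k, w = k. Since k = p, w = p. From w | x and x > 0, w ≤ x. w = p, so p ≤ x.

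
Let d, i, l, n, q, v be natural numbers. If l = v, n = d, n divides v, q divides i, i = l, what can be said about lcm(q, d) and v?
lcm(q, d) divides v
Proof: i = l and q divides i, hence q divides l. Since l = v, q divides v. Because n = d and n divides v, d divides v. q divides v, so lcm(q, d) divides v.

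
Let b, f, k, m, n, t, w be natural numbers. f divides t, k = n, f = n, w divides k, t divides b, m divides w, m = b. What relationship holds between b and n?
b = n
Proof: f = n and f divides t, thus n divides t. Since t divides b, n divides b. From m = b and m divides w, b divides w. w divides k, so b divides k. Since k = n, b divides n. Since n divides b, n = b. Then b = n.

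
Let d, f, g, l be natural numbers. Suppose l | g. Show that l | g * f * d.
l | g, hence l | g * f. Then l | g * f * d.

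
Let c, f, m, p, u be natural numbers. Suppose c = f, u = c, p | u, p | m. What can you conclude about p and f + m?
p | f + m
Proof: u = c and p | u, thus p | c. Since c = f, p | f. p | m, so p | f + m.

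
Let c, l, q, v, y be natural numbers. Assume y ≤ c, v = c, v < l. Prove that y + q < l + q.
From v = c and v < l, c < l. y ≤ c, so y < l. Then y + q < l + q.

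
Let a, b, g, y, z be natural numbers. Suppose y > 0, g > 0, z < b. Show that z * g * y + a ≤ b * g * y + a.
Since z < b and g > 0, by multiplying by a positive, z * g < b * g. Combining with y > 0, by multiplying by a positive, z * g * y < b * g * y. Then z * g * y + a < b * g * y + a. Then z * g * y + a ≤ b * g * y + a.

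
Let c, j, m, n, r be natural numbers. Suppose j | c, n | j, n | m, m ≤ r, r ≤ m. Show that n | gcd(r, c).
From m ≤ r and r ≤ m, m = r. n | m, so n | r. Because n | j and j | c, n | c. Since n | r, n | gcd(r, c).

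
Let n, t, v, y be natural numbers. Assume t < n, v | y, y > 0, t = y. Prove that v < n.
v | y and y > 0, so v ≤ y. t = y and t < n, therefore y < n. Since v ≤ y, v < n.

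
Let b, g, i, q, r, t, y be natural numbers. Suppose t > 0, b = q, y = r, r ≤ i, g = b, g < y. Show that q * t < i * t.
g = b and b = q, thus g = q. Since g < y, q < y. Since y = r, q < r. Since r ≤ i, q < i. Since t > 0, by multiplying by a positive, q * t < i * t.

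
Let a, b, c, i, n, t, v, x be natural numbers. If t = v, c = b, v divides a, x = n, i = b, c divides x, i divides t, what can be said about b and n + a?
b divides n + a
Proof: x = n and c divides x, hence c divides n. Since c = b, b divides n. i = b and i divides t, hence b divides t. From t = v, b divides v. Since v divides a, b divides a. b divides n, so b divides n + a.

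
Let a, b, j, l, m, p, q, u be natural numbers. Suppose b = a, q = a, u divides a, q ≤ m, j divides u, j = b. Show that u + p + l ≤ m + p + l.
j = b and b = a, hence j = a. Since j divides u, a divides u. u divides a, so a = u. Because q = a and q ≤ m, a ≤ m. From a = u, u ≤ m. Then u + p ≤ m + p. Then u + p + l ≤ m + p + l.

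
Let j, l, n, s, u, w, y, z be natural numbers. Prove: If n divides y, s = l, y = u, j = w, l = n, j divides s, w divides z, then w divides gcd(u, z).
s = l and l = n, therefore s = n. Since j = w and j divides s, w divides s. s = n, so w divides n. y = u and n divides y, thus n divides u. w divides n, so w divides u. w divides z, so w divides gcd(u, z).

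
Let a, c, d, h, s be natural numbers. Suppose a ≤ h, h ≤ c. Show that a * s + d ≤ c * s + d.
Because a ≤ h and h ≤ c, a ≤ c. By multiplying by a non-negative, a * s ≤ c * s. Then a * s + d ≤ c * s + d.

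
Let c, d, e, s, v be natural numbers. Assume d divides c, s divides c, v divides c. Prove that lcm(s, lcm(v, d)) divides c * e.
v divides c and d divides c, so lcm(v, d) divides c. s divides c, so lcm(s, lcm(v, d)) divides c. Then lcm(s, lcm(v, d)) divides c * e.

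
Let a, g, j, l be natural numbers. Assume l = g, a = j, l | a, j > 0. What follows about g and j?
g ≤ j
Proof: From a = j and l | a, l | j. j > 0, so l ≤ j. Since l = g, g ≤ j.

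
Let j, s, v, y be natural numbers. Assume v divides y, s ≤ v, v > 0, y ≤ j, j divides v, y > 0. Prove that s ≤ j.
v divides y and y > 0, hence v ≤ y. Since y ≤ j, v ≤ j. j divides v and v > 0, hence j ≤ v. Since v ≤ j, v = j. Since s ≤ v, s ≤ j.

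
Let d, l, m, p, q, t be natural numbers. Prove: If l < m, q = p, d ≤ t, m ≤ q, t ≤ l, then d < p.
t ≤ l and l < m, thus t < m. Since q = p and m ≤ q, m ≤ p. t < m, so t < p. Since d ≤ t, d < p.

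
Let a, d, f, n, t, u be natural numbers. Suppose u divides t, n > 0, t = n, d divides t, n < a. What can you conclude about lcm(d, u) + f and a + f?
lcm(d, u) + f < a + f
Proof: Since d divides t and u divides t, lcm(d, u) divides t. Since t = n, lcm(d, u) divides n. Since n > 0, lcm(d, u) ≤ n. Since n < a, lcm(d, u) < a. Then lcm(d, u) + f < a + f.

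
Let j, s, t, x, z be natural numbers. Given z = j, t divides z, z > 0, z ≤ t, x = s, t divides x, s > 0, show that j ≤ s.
Since t divides z and z > 0, t ≤ z. z ≤ t, so t = z. Because x = s and t divides x, t divides s. Since t = z, z divides s. Because s > 0, z ≤ s. Since z = j, j ≤ s.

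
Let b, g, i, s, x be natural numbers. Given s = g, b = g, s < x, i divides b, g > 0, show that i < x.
b = g and i divides b, so i divides g. Because g > 0, i ≤ g. Because s = g and s < x, g < x. Since i ≤ g, i < x.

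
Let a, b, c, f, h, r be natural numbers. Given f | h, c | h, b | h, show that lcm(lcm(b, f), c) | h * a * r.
b | h and f | h, hence lcm(b, f) | h. c | h, so lcm(lcm(b, f), c) | h. Then lcm(lcm(b, f), c) | h * a. Then lcm(lcm(b, f), c) | h * a * r.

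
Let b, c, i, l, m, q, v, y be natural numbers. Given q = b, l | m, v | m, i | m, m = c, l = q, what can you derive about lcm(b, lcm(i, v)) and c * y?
lcm(b, lcm(i, v)) | c * y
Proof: l = q and q = b, thus l = b. l | m, so b | m. i | m and v | m, therefore lcm(i, v) | m. b | m, so lcm(b, lcm(i, v)) | m. Since m = c, lcm(b, lcm(i, v)) | c. Then lcm(b, lcm(i, v)) | c * y.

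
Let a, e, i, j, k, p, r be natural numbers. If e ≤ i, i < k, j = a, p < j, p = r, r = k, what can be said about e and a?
e < a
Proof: e ≤ i and i < k, so e < k. Since p = r and r = k, p = k. j = a and p < j, thus p < a. From p = k, k < a. Since e < k, e < a.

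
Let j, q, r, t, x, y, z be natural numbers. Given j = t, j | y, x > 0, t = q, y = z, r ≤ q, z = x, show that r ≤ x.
Because j = t and t = q, j = q. From y = z and z = x, y = x. j | y, so j | x. Since j = q, q | x. Since x > 0, q ≤ x. Since r ≤ q, r ≤ x.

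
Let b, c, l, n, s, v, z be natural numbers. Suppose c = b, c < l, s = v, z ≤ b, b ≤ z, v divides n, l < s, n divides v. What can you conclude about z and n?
z < n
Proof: v divides n and n divides v, so v = n. s = v, so s = n. b ≤ z and z ≤ b, hence b = z. Because c = b and c < l, b < l. Since l < s, b < s. b = z, so z < s. Since s = n, z < n.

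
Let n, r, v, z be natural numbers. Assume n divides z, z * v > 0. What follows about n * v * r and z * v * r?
n * v * r ≤ z * v * r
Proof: Because n divides z, n * v divides z * v. z * v > 0, so n * v ≤ z * v. By multiplying by a non-negative, n * v * r ≤ z * v * r.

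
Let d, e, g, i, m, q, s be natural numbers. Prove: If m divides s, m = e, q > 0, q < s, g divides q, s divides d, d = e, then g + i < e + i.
From d = e and s divides d, s divides e. Because m = e and m divides s, e divides s. Because s divides e, s = e. Since g divides q and q > 0, g ≤ q. Since q < s, g < s. Since s = e, g < e. Then g + i < e + i.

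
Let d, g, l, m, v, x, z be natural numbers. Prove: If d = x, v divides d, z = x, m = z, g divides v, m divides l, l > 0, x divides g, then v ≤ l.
x divides g and g divides v, hence x divides v. From d = x and v divides d, v divides x. Since x divides v, x = v. m = z and z = x, therefore m = x. m divides l, so x divides l. l > 0, so x ≤ l. Since x = v, v ≤ l.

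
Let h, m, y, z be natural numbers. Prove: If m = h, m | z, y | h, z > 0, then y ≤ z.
From m = h and m | z, h | z. y | h, so y | z. Since z > 0, y ≤ z.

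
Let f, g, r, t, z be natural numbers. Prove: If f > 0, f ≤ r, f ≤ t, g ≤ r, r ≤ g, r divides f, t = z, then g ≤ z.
Because r divides f and f > 0, r ≤ f. Since f ≤ r, f = r. r ≤ g and g ≤ r, thus r = g. f = r, so f = g. t = z and f ≤ t, so f ≤ z. f = g, so g ≤ z.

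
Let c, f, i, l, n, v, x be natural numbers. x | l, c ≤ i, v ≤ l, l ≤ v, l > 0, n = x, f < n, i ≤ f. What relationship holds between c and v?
c < v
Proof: c ≤ i and i ≤ f, hence c ≤ f. n = x and f < n, so f < x. l ≤ v and v ≤ l, thus l = v. x | l and l > 0, thus x ≤ l. l = v, so x ≤ v. Since f < x, f < v. From c ≤ f, c < v.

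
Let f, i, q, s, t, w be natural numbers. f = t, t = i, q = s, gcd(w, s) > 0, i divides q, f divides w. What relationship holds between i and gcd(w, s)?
i ≤ gcd(w, s)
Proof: From f = t and t = i, f = i. Since f divides w, i divides w. q = s and i divides q, thus i divides s. i divides w, so i divides gcd(w, s). gcd(w, s) > 0, so i ≤ gcd(w, s).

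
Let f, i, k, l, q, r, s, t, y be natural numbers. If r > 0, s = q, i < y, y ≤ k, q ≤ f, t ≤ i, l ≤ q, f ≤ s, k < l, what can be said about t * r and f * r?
t * r < f * r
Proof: s = q and f ≤ s, thus f ≤ q. Since q ≤ f, q = f. Because i < y and y ≤ k, i < k. From k < l, i < l. Since t ≤ i, t < l. l ≤ q, so t < q. Because q = f, t < f. Combined with r > 0, by multiplying by a positive, t * r < f * r.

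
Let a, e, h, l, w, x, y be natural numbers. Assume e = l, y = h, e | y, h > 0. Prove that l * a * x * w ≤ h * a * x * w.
Because y = h and e | y, e | h. e = l, so l | h. Since h > 0, l ≤ h. Then l * a ≤ h * a. Then l * a * x ≤ h * a * x. Then l * a * x * w ≤ h * a * x * w.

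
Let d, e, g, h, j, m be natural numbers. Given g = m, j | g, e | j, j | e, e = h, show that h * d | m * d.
Since j | e and e | j, j = e. From e = h, j = h. g = m and j | g, thus j | m. Since j = h, h | m. Then h * d | m * d.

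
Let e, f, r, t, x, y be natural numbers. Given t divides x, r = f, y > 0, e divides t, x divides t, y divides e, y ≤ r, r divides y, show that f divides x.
Because r divides y and y > 0, r ≤ y. y ≤ r, so y = r. Because r = f, y = f. Since y divides e, f divides e. t divides x and x divides t, thus t = x. e divides t, so e divides x. Since f divides e, f divides x.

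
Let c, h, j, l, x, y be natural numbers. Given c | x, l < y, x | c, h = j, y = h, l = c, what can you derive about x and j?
x < j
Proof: y = h and h = j, so y = j. Since c | x and x | c, c = x. From l = c and l < y, c < y. c = x, so x < y. From y = j, x < j.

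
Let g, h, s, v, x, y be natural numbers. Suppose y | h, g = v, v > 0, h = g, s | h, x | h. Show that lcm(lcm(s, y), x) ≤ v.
h = g and g = v, thus h = v. s | h and y | h, therefore lcm(s, y) | h. Since x | h, lcm(lcm(s, y), x) | h. Since h = v, lcm(lcm(s, y), x) | v. v > 0, so lcm(lcm(s, y), x) ≤ v.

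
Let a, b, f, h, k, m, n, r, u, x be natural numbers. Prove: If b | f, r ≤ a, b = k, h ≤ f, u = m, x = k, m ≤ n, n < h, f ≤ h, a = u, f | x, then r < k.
From h ≤ f and f ≤ h, h = f. x = k and f | x, so f | k. b = k and b | f, therefore k | f. f | k, so f = k. Because h = f, h = k. From a = u and u = m, a = m. From r ≤ a, r ≤ m. m ≤ n, so r ≤ n. Since n < h, r < h. From h = k, r < k.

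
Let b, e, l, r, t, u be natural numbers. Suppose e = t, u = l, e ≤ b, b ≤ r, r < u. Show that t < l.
e ≤ b and b ≤ r, hence e ≤ r. Since e = t, t ≤ r. u = l and r < u, so r < l. Since t ≤ r, t < l.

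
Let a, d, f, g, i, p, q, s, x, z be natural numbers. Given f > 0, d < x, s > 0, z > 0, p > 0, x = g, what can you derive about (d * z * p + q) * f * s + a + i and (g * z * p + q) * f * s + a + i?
(d * z * p + q) * f * s + a + i < (g * z * p + q) * f * s + a + i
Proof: x = g and d < x, thus d < g. Since z > 0, by multiplying by a positive, d * z < g * z. Since p > 0, by multiplying by a positive, d * z * p < g * z * p. Then d * z * p + q < g * z * p + q. Combined with f > 0, by multiplying by a positive, (d * z * p + q) * f < (g * z * p + q) * f. Combined with s > 0, by multiplying by a positive, (d * z * p + q) * f * s < (g * z * p + q) * f * s. Then (d * z * p + q) * f * s + a < (g * z * p + q) * f * s + a. Then (d * z * p + q) * f * s + a + i < (g * z * p + q) * f * s + a + i.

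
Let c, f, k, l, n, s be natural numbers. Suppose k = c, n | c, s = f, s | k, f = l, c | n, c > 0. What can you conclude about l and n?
l ≤ n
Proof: s = f and f = l, so s = l. Because c | n and n | c, c = n. k = c and s | k, hence s | c. c > 0, so s ≤ c. c = n, so s ≤ n. s = l, so l ≤ n.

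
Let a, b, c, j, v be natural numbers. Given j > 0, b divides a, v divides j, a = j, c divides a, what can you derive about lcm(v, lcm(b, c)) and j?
lcm(v, lcm(b, c)) ≤ j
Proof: From b divides a and c divides a, lcm(b, c) divides a. From a = j, lcm(b, c) divides j. Since v divides j, lcm(v, lcm(b, c)) divides j. Since j > 0, lcm(v, lcm(b, c)) ≤ j.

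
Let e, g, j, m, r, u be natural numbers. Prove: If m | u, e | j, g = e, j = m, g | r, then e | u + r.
j = m and e | j, so e | m. Since m | u, e | u. g = e and g | r, so e | r. From e | u, e | u + r.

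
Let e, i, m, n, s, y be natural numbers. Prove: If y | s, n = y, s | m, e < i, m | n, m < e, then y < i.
n = y and m | n, so m | y. y | s and s | m, therefore y | m. Since m | y, m = y. Since m < e, y < e. e < i, so y < i.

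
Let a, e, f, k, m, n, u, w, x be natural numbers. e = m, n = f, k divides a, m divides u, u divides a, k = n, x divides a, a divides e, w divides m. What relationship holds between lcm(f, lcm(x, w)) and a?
lcm(f, lcm(x, w)) divides a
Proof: Since k = n and n = f, k = f. Because k divides a, f divides a. m divides u and u divides a, so m divides a. From e = m and a divides e, a divides m. Since m divides a, m = a. Because w divides m, w divides a. x divides a, so lcm(x, w) divides a. Since f divides a, lcm(f, lcm(x, w)) divides a.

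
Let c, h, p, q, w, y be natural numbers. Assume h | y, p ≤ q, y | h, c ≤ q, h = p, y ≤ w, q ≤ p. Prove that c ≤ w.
Since y | h and h | y, y = h. h = p, so y = p. Because p ≤ q and q ≤ p, p = q. Since y = p, y = q. Since y ≤ w, q ≤ w. c ≤ q, so c ≤ w.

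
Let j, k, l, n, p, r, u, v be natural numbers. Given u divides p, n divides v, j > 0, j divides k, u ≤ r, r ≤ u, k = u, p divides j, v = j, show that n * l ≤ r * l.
k = u and j divides k, so j divides u. u divides p and p divides j, so u divides j. Since j divides u, j = u. u ≤ r and r ≤ u, hence u = r. j = u, so j = r. v = j and n divides v, hence n divides j. j > 0, so n ≤ j. j = r, so n ≤ r. By multiplying by a non-negative, n * l ≤ r * l.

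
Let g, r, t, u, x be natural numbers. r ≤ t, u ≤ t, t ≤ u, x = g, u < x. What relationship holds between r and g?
r < g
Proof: Because u ≤ t and t ≤ u, u = t. x = g and u < x, therefore u < g. Since u = t, t < g. Since r ≤ t, r < g.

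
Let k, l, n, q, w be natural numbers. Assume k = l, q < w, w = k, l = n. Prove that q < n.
From w = k and k = l, w = l. l = n, so w = n. Since q < w, q < n.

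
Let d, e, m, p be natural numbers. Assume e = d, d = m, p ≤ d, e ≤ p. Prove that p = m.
From e = d and e ≤ p, d ≤ p. p ≤ d, so p = d. d = m, so p = m.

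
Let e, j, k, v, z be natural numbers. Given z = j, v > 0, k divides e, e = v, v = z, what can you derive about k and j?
k ≤ j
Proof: From v = z and z = j, v = j. e = v and k divides e, hence k divides v. v > 0, so k ≤ v. v = j, so k ≤ j.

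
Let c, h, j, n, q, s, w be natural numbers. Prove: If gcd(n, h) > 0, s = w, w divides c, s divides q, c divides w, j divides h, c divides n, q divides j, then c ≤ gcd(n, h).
From w divides c and c divides w, w = c. Because s = w and s divides q, w divides q. w = c, so c divides q. From q divides j and j divides h, q divides h. Since c divides q, c divides h. From c divides n, c divides gcd(n, h). gcd(n, h) > 0, so c ≤ gcd(n, h).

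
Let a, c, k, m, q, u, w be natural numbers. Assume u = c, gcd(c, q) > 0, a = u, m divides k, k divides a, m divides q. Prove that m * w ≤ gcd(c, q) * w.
Since m divides k and k divides a, m divides a. From a = u, m divides u. Since u = c, m divides c. Since m divides q, m divides gcd(c, q). Since gcd(c, q) > 0, m ≤ gcd(c, q). By multiplying by a non-negative, m * w ≤ gcd(c, q) * w.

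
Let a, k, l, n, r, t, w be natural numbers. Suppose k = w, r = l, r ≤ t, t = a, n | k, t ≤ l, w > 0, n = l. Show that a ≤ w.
Because r = l and r ≤ t, l ≤ t. Since t ≤ l, l = t. Because t = a, l = a. n = l and n | k, therefore l | k. k = w, so l | w. Since w > 0, l ≤ w. l = a, so a ≤ w.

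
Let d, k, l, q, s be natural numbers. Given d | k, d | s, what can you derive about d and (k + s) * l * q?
d | (k + s) * l * q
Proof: From d | k and d | s, d | k + s. Then d | (k + s) * l. Then d | (k + s) * l * q.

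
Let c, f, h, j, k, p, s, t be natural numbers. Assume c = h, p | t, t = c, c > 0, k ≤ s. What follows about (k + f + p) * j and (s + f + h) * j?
(k + f + p) * j ≤ (s + f + h) * j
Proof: k ≤ s, so k + f ≤ s + f. t = c and p | t, hence p | c. From c > 0, p ≤ c. Since c = h, p ≤ h. Since k + f ≤ s + f, k + f + p ≤ s + f + h. Then (k + f + p) * j ≤ (s + f + h) * j.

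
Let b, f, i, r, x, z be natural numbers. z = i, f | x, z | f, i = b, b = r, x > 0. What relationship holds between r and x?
r ≤ x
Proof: i = b and b = r, hence i = r. Since z = i and z | f, i | f. f | x, so i | x. Since x > 0, i ≤ x. Since i = r, r ≤ x.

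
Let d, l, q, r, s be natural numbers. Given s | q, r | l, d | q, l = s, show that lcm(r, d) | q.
l = s and r | l, hence r | s. Since s | q, r | q. Since d | q, lcm(r, d) | q.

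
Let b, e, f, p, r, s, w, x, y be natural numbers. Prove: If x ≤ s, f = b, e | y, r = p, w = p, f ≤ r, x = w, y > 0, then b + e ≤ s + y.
f = b and f ≤ r, therefore b ≤ r. r = p, so b ≤ p. Because x = w and w = p, x = p. Since x ≤ s, p ≤ s. Because b ≤ p, b ≤ s. e | y and y > 0, therefore e ≤ y. Because b ≤ s, b + e ≤ s + y.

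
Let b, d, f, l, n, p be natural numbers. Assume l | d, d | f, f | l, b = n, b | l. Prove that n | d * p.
Since d | f and f | l, d | l. Since l | d, l = d. b = n and b | l, hence n | l. From l = d, n | d. Then n | d * p.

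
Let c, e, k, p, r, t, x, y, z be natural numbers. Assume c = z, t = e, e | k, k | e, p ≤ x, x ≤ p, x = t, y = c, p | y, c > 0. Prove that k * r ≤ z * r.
e | k and k | e, hence e = k. Since t = e, t = k. From p ≤ x and x ≤ p, p = x. x = t, so p = t. Because y = c and p | y, p | c. c > 0, so p ≤ c. Since p = t, t ≤ c. t = k, so k ≤ c. Since c = z, k ≤ z. Then k * r ≤ z * r.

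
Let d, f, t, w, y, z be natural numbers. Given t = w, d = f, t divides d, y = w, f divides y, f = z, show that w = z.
d = f and t divides d, thus t divides f. t = w, so w divides f. y = w and f divides y, hence f divides w. w divides f, so w = f. f = z, so w = z.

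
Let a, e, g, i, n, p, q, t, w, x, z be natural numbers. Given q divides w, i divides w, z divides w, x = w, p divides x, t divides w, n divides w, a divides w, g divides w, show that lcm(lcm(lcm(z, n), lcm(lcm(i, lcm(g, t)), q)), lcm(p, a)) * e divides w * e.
z divides w and n divides w, therefore lcm(z, n) divides w. g divides w and t divides w, so lcm(g, t) divides w. i divides w, so lcm(i, lcm(g, t)) divides w. Since q divides w, lcm(lcm(i, lcm(g, t)), q) divides w. Since lcm(z, n) divides w, lcm(lcm(z, n), lcm(lcm(i, lcm(g, t)), q)) divides w. Because x = w and p divides x, p divides w. a divides w, so lcm(p, a) divides w. lcm(lcm(z, n), lcm(lcm(i, lcm(g, t)), q)) divides w, so lcm(lcm(lcm(z, n), lcm(lcm(i, lcm(g, t)), q)), lcm(p, a)) divides w. Then lcm(lcm(lcm(z, n), lcm(lcm(i, lcm(g, t)), q)), lcm(p, a)) * e divides w * e.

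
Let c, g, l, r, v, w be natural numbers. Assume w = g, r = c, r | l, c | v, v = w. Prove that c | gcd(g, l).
v = w and w = g, therefore v = g. Since c | v, c | g. Because r = c and r | l, c | l. c | g, so c | gcd(g, l).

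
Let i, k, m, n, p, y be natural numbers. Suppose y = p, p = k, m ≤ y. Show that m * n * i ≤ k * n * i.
y = p and p = k, so y = k. From m ≤ y, m ≤ k. Then m * n ≤ k * n. Then m * n * i ≤ k * n * i.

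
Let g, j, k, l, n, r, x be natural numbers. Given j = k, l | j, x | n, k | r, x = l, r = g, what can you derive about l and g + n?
l | g + n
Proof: Since j = k and l | j, l | k. Since r = g and k | r, k | g. l | k, so l | g. x = l and x | n, so l | n. Because l | g, l | g + n.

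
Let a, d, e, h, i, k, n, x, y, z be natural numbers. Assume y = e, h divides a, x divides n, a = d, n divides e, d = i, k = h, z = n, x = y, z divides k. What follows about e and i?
e divides i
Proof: x = y and y = e, so x = e. x divides n, so e divides n. Since n divides e, n = e. z = n and z divides k, hence n divides k. k = h, so n divides h. a = d and d = i, hence a = i. Because h divides a, h divides i. Since n divides h, n divides i. Since n = e, e divides i.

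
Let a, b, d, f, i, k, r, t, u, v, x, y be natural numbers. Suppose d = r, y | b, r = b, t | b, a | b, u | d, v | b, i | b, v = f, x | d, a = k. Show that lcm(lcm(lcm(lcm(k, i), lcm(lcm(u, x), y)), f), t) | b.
a = k and a | b, hence k | b. From i | b, lcm(k, i) | b. d = r and r = b, hence d = b. Because u | d and x | d, lcm(u, x) | d. Since d = b, lcm(u, x) | b. Since y | b, lcm(lcm(u, x), y) | b. lcm(k, i) | b, so lcm(lcm(k, i), lcm(lcm(u, x), y)) | b. From v = f and v | b, f | b. Since lcm(lcm(k, i), lcm(lcm(u, x), y)) | b, lcm(lcm(lcm(k, i), lcm(lcm(u, x), y)), f) | b. Since t | b, lcm(lcm(lcm(lcm(k, i), lcm(lcm(u, x), y)), f), t) | b.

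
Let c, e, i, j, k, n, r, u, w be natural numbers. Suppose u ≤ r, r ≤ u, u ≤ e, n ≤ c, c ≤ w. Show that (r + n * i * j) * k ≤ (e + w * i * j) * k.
From u ≤ r and r ≤ u, u = r. Because u ≤ e, r ≤ e. From n ≤ c and c ≤ w, n ≤ w. By multiplying by a non-negative, n * i ≤ w * i. By multiplying by a non-negative, n * i * j ≤ w * i * j. Since r ≤ e, r + n * i * j ≤ e + w * i * j. By multiplying by a non-negative, (r + n * i * j) * k ≤ (e + w * i * j) * k.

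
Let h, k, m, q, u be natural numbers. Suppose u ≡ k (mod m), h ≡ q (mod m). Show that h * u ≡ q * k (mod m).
From h ≡ q (mod m) and u ≡ k (mod m), by multiplying congruences, h * u ≡ q * k (mod m).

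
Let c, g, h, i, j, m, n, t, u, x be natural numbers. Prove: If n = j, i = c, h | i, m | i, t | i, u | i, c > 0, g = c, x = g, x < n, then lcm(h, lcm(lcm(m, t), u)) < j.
m | i and t | i, therefore lcm(m, t) | i. From u | i, lcm(lcm(m, t), u) | i. Since h | i, lcm(h, lcm(lcm(m, t), u)) | i. From i = c, lcm(h, lcm(lcm(m, t), u)) | c. Because c > 0, lcm(h, lcm(lcm(m, t), u)) ≤ c. Because x = g and x < n, g < n. Since g = c, c < n. Since lcm(h, lcm(lcm(m, t), u)) ≤ c, lcm(h, lcm(lcm(m, t), u)) < n. Because n = j, lcm(h, lcm(lcm(m, t), u)) < j.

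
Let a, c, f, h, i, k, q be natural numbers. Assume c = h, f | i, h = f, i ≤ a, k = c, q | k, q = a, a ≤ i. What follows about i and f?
i = f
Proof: Because a ≤ i and i ≤ a, a = i. q = a, so q = i. c = h and h = f, thus c = f. k = c and q | k, therefore q | c. Since c = f, q | f. Since q = i, i | f. f | i, so f = i. Then i = f.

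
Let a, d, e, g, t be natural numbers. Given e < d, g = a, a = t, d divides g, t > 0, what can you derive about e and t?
e < t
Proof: Since g = a and a = t, g = t. Since d divides g, d divides t. Since t > 0, d ≤ t. Since e < d, e < t.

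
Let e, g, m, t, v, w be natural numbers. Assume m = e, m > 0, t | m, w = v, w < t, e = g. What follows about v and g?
v < g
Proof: Because w = v and w < t, v < t. m = e and e = g, thus m = g. Because t | m and m > 0, t ≤ m. Since m = g, t ≤ g. Since v < t, v < g.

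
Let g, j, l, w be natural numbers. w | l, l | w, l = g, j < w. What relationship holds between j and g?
j < g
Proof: w | l and l | w, therefore w = l. l = g, so w = g. j < w, so j < g.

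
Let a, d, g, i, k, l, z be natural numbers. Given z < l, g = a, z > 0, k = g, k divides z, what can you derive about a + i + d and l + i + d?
a + i + d < l + i + d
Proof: Since k = g and g = a, k = a. Since k divides z, a divides z. Because z > 0, a ≤ z. Since z < l, a < l. Then a + i < l + i. Then a + i + d < l + i + d.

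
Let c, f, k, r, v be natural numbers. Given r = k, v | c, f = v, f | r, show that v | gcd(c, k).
r = k and f | r, thus f | k. Since f = v, v | k. Since v | c, v | gcd(c, k).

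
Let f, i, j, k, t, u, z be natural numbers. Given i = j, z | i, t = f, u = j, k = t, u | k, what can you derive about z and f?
z | f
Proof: i = j and z | i, so z | j. k = t and u | k, therefore u | t. Since u = j, j | t. Since t = f, j | f. z | j, so z | f.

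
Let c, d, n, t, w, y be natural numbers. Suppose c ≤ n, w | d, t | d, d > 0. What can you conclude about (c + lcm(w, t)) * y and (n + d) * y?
(c + lcm(w, t)) * y ≤ (n + d) * y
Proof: Since w | d and t | d, lcm(w, t) | d. d > 0, so lcm(w, t) ≤ d. Since c ≤ n, c + lcm(w, t) ≤ n + d. Then (c + lcm(w, t)) * y ≤ (n + d) * y.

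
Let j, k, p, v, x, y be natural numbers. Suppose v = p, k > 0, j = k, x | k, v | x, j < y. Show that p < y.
From v | x and x | k, v | k. Since v = p, p | k. From k > 0, p ≤ k. j = k and j < y, so k < y. Since p ≤ k, p < y.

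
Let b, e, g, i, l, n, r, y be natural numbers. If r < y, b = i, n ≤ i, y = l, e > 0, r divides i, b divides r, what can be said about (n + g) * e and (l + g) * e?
(n + g) * e < (l + g) * e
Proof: From b = i and b divides r, i divides r. Since r divides i, i = r. n ≤ i, so n ≤ r. From y = l and r < y, r < l. n ≤ r, so n < l. Then n + g < l + g. From e > 0, by multiplying by a positive, (n + g) * e < (l + g) * e.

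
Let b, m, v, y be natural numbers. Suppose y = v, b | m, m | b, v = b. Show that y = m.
From y = v and v = b, y = b. Since b | m and m | b, b = m. y = b, so y = m.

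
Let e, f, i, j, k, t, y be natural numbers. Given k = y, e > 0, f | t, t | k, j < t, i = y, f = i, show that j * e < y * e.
k = y and t | k, thus t | y. f = i and i = y, thus f = y. Since f | t, y | t. t | y, so t = y. j < t, so j < y. Since e > 0, j * e < y * e.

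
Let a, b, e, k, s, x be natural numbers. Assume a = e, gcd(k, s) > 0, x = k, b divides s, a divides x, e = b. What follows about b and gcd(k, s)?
b ≤ gcd(k, s)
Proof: a = e and e = b, thus a = b. x = k and a divides x, hence a divides k. a = b, so b divides k. Since b divides s, b divides gcd(k, s). Since gcd(k, s) > 0, b ≤ gcd(k, s).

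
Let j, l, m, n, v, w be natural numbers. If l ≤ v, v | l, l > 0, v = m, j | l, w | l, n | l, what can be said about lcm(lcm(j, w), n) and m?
lcm(lcm(j, w), n) | m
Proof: v | l and l > 0, thus v ≤ l. l ≤ v, so l = v. v = m, so l = m. From j | l and w | l, lcm(j, w) | l. Since n | l, lcm(lcm(j, w), n) | l. l = m, so lcm(lcm(j, w), n) | m.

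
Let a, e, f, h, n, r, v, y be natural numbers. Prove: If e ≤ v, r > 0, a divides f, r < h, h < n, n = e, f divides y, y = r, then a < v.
a divides f and f divides y, so a divides y. y = r, so a divides r. r > 0, so a ≤ r. n = e and h < n, so h < e. Because r < h, r < e. e ≤ v, so r < v. Since a ≤ r, a < v.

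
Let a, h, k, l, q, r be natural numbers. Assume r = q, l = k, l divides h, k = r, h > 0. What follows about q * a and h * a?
q * a ≤ h * a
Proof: Because k = r and r = q, k = q. l = k and l divides h, thus k divides h. h > 0, so k ≤ h. k = q, so q ≤ h. By multiplying by a non-negative, q * a ≤ h * a.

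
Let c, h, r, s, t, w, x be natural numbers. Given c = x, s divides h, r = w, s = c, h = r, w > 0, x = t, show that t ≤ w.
c = x and x = t, hence c = t. Because h = r and r = w, h = w. s = c and s divides h, so c divides h. From h = w, c divides w. Since w > 0, c ≤ w. c = t, so t ≤ w.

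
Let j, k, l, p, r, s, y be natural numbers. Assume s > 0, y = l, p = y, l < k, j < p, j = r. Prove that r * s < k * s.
Because p = y and j < p, j < y. y = l, so j < l. l < k, so j < k. Since j = r, r < k. Using s > 0, by multiplying by a positive, r * s < k * s.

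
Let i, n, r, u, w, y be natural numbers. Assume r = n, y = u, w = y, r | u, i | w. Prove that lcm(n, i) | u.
r = n and r | u, hence n | u. w = y and y = u, thus w = u. i | w, so i | u. n | u, so lcm(n, i) | u.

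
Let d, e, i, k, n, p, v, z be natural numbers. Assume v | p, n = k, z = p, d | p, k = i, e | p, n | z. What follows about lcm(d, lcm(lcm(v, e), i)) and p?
lcm(d, lcm(lcm(v, e), i)) | p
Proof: v | p and e | p, therefore lcm(v, e) | p. From z = p and n | z, n | p. n = k, so k | p. From k = i, i | p. Since lcm(v, e) | p, lcm(lcm(v, e), i) | p. d | p, so lcm(d, lcm(lcm(v, e), i)) | p.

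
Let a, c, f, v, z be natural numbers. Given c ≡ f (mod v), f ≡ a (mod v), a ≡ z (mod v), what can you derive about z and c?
z ≡ c (mod v)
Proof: c ≡ f (mod v) and f ≡ a (mod v), thus c ≡ a (mod v). Since a ≡ z (mod v), c ≡ z (mod v). Then z ≡ c (mod v).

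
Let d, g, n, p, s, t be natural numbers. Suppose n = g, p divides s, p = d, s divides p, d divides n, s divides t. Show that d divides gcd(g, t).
n = g and d divides n, thus d divides g. Since s divides p and p divides s, s = p. s divides t, so p divides t. Since p = d, d divides t. Since d divides g, d divides gcd(g, t).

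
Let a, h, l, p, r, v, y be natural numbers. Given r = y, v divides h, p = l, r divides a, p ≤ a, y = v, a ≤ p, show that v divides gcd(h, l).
Since a ≤ p and p ≤ a, a = p. Since p = l, a = l. Since r = y and y = v, r = v. r divides a, so v divides a. From a = l, v divides l. v divides h, so v divides gcd(h, l).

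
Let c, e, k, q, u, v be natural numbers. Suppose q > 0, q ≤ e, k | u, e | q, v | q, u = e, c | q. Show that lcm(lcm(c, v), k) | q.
Since c | q and v | q, lcm(c, v) | q. e | q and q > 0, so e ≤ q. q ≤ e, so e = q. Since u = e, u = q. k | u, so k | q. Because lcm(c, v) | q, lcm(lcm(c, v), k) | q.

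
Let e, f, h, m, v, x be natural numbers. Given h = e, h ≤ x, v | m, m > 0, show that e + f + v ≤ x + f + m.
h = e and h ≤ x, thus e ≤ x. Then e + f ≤ x + f. v | m and m > 0, hence v ≤ m. e + f ≤ x + f, so e + f + v ≤ x + f + m.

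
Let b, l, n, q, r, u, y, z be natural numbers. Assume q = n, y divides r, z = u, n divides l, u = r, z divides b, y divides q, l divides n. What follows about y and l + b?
y divides l + b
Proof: Because n divides l and l divides n, n = l. Because q = n and y divides q, y divides n. Since n = l, y divides l. z = u and z divides b, hence u divides b. Since u = r, r divides b. y divides r, so y divides b. Because y divides l, y divides l + b.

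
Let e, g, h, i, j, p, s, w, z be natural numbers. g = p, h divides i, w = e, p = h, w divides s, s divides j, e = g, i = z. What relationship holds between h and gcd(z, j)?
h divides gcd(z, j)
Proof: i = z and h divides i, so h divides z. From g = p and p = h, g = h. w = e and e = g, thus w = g. w divides s and s divides j, therefore w divides j. w = g, so g divides j. From g = h, h divides j. h divides z, so h divides gcd(z, j).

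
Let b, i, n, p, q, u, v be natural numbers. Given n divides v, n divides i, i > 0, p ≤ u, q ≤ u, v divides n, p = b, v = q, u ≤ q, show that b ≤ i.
p = b and p ≤ u, hence b ≤ u. Since n divides v and v divides n, n = v. v = q, so n = q. Since q ≤ u and u ≤ q, q = u. n = q, so n = u. Since n divides i and i > 0, n ≤ i. Because n = u, u ≤ i. b ≤ u, so b ≤ i.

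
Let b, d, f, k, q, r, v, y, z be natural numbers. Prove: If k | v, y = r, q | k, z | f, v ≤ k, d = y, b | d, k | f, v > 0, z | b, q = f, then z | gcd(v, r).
q = f and q | k, therefore f | k. k | f, so f = k. Since k | v and v > 0, k ≤ v. v ≤ k, so k = v. Since f = k, f = v. z | f, so z | v. d = y and y = r, therefore d = r. From z | b and b | d, z | d. Since d = r, z | r. z | v, so z | gcd(v, r).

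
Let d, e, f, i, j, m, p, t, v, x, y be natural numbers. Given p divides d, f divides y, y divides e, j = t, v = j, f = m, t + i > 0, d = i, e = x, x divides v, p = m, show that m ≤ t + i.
From v = j and j = t, v = t. f divides y and y divides e, so f divides e. Since e = x, f divides x. Since x divides v, f divides v. Since f = m, m divides v. v = t, so m divides t. d = i and p divides d, so p divides i. Since p = m, m divides i. Since m divides t, m divides t + i. Since t + i > 0, m ≤ t + i.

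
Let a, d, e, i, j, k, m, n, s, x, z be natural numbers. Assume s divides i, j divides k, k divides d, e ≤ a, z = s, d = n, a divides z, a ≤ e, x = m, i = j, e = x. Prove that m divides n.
Since e = x and x = m, e = m. a ≤ e and e ≤ a, therefore a = e. Since z = s and a divides z, a divides s. Since a = e, e divides s. i = j and s divides i, therefore s divides j. j divides k, so s divides k. k divides d, so s divides d. d = n, so s divides n. From e divides s, e divides n. Since e = m, m divides n.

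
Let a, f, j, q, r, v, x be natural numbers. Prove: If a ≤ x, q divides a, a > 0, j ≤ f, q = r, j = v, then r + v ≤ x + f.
q = r and q divides a, hence r divides a. Since a > 0, r ≤ a. Because a ≤ x, r ≤ x. j = v and j ≤ f, so v ≤ f. Since r ≤ x, r + v ≤ x + f.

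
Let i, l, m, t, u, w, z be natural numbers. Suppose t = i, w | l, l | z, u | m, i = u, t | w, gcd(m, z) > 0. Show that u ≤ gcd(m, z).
t = i and i = u, therefore t = u. t | w and w | l, so t | l. l | z, so t | z. t = u, so u | z. u | m, so u | gcd(m, z). gcd(m, z) > 0, so u ≤ gcd(m, z).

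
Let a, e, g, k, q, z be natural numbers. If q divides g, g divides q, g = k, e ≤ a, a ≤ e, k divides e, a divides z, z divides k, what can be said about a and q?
a = q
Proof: q divides g and g divides q, thus q = g. g = k, so q = k. e ≤ a and a ≤ e, therefore e = a. Because k divides e, k divides a. From a divides z and z divides k, a divides k. Since k divides a, k = a. From q = k, q = a. Then a = q.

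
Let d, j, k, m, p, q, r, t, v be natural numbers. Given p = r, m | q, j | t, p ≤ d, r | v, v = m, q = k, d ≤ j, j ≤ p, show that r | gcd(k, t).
Because v = m and r | v, r | m. q = k and m | q, thus m | k. r | m, so r | k. Because p ≤ d and d ≤ j, p ≤ j. j ≤ p, so j = p. Since p = r, j = r. Since j | t, r | t. r | k, so r | gcd(k, t).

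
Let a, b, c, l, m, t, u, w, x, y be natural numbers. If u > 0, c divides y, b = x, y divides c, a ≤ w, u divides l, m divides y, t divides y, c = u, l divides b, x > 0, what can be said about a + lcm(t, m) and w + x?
a + lcm(t, m) ≤ w + x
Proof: Since y divides c and c divides y, y = c. Since c = u, y = u. t divides y and m divides y, therefore lcm(t, m) divides y. Since y = u, lcm(t, m) divides u. u > 0, so lcm(t, m) ≤ u. Since u divides l and l divides b, u divides b. Since b = x, u divides x. x > 0, so u ≤ x. Since lcm(t, m) ≤ u, lcm(t, m) ≤ x. a ≤ w, so a + lcm(t, m) ≤ w + x.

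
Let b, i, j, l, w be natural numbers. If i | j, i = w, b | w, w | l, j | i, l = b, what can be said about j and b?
j = b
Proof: j | i and i | j, therefore j = i. i = w, so j = w. l = b and w | l, so w | b. b | w, so w = b. Since j = w, j = b.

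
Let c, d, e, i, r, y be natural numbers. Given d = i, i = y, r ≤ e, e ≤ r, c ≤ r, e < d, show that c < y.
d = i and i = y, so d = y. r ≤ e and e ≤ r, thus r = e. Since c ≤ r, c ≤ e. Since e < d, c < d. d = y, so c < y.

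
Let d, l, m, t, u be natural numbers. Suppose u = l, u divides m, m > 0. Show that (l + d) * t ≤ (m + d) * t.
u = l and u divides m, thus l divides m. m > 0, so l ≤ m. Then l + d ≤ m + d. By multiplying by a non-negative, (l + d) * t ≤ (m + d) * t.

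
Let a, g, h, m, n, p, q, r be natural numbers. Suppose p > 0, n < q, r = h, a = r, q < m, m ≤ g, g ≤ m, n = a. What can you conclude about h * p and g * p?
h * p < g * p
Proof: a = r and r = h, therefore a = h. n = a, so n = h. m ≤ g and g ≤ m, hence m = g. Because n < q and q < m, n < m. Since m = g, n < g. n = h, so h < g. p > 0, so h * p < g * p.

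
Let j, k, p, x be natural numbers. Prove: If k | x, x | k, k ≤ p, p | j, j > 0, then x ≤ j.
From k | x and x | k, k = x. From p | j and j > 0, p ≤ j. Since k ≤ p, k ≤ j. Since k = x, x ≤ j.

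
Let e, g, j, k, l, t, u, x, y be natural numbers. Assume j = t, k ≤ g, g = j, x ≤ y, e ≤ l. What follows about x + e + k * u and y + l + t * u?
x + e + k * u ≤ y + l + t * u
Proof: Since x ≤ y and e ≤ l, x + e ≤ y + l. g = j and j = t, thus g = t. k ≤ g, so k ≤ t. By multiplying by a non-negative, k * u ≤ t * u. Since x + e ≤ y + l, x + e + k * u ≤ y + l + t * u.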